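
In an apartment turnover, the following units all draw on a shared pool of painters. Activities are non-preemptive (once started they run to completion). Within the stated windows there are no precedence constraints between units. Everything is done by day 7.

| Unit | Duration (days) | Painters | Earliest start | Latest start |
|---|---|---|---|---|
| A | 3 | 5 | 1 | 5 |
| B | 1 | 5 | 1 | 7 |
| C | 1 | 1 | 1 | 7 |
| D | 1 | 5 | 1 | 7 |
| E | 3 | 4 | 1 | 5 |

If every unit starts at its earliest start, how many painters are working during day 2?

9

At early start, day 2 has: A, E.
Demand: 5 + 4 = 9.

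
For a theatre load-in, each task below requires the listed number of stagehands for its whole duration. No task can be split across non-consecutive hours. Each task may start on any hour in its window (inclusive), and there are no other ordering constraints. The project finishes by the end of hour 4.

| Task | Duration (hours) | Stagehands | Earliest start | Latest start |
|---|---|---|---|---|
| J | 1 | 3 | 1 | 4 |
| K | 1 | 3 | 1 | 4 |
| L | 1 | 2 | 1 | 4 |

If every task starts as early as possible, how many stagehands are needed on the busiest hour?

8

Early-start schedule: J@1, K@1, L@1.
Load per hour: hour 1: 8, hour 2: 0, hour 3: 0, hour 4: 0.
Peak is 8.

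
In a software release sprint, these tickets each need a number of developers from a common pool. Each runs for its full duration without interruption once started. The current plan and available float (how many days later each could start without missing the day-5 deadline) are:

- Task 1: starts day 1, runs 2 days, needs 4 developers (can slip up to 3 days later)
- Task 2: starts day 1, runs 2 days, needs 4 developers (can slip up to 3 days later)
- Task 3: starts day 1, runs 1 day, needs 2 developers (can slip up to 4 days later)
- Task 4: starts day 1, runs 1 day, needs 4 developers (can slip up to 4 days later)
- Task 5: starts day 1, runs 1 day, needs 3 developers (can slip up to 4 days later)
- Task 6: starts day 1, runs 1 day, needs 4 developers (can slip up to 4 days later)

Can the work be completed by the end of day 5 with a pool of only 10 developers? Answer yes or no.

yes

Schedule Task 1@1, Task 2@1, Task 3@3, Task 4@3, Task 5@4, Task 6@4: d1:8  d2:8  d3:6  d4:7  d5:0 — peak 8 ≤ 10.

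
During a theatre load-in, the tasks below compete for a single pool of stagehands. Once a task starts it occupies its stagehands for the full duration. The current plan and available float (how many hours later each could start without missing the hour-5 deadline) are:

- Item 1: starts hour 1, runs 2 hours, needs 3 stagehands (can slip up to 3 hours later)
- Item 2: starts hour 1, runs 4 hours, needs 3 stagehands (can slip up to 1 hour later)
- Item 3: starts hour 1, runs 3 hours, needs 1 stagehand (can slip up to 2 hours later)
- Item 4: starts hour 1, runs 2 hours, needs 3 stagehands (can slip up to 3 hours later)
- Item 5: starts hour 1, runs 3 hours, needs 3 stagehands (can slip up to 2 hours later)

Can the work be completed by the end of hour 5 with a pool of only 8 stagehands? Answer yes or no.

no

The minimum achievable peak is 9; 8 < 9, so no feasible schedule stays within the cap.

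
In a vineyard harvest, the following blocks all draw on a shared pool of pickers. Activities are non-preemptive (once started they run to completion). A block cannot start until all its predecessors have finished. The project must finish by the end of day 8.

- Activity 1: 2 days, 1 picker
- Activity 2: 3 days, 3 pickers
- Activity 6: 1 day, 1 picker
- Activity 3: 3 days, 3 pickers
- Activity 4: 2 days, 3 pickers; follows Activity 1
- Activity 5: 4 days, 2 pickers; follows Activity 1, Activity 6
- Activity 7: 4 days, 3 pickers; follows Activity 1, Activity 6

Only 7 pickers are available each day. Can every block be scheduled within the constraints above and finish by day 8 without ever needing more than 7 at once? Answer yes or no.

no

The minimum achievable peak is 8; 7 < 8, so no feasible schedule stays within the cap.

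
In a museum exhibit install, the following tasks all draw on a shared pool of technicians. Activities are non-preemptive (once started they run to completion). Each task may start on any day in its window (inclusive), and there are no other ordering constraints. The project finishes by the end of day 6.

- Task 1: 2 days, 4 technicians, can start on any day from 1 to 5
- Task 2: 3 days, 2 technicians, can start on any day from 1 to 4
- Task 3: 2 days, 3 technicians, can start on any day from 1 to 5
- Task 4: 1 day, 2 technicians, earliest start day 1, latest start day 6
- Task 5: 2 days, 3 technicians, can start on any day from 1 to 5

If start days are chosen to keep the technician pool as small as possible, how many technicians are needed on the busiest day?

5

Early-start (Task 1@1, Task 2@1, Task 3@1, Task 4@1, Task 5@1) gives peak 14: d1:14  d2:12  d3:2  d4:0  d5:0  d6:0.
Shift Task 2→3, Task 3→3, Task 4→6, Task 5→5.
Schedule Task 1@1, Task 2@3, Task 3@3, Task 4@6, Task 5@5: d1:4  d2:4  d3:5  d4:5  d5:5  d6:5 — peak 5.
Total technician-days = 28 over 6 days ⇒ peak ≥ ⌈28/6⌉ = 5, so 5 is optimal.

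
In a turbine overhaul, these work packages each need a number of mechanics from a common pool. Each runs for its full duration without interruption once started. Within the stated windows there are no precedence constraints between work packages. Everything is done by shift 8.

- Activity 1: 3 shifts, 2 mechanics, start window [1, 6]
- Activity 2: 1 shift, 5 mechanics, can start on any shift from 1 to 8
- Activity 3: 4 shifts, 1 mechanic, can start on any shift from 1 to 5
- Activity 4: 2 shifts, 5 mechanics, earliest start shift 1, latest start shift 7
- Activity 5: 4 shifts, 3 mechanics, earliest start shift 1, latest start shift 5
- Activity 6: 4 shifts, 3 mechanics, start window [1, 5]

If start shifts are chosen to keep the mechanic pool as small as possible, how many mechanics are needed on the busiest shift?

Early-start (Activity 1@1, Activity 2@1, Activity 3@1, Activity 4@1, Activity 5@1, Activity 6@1) gives peak 19: s1:19  s2:14  s3:9  s4:7  s5:0  s6:0  s7:0  s8:0.
Shift Activity 3→4, Activity 4→2, Activity 5→4, Activity 6→4.
Schedule Activity 1@1, Activity 2@1, Activity 3@4, Activity 4@2, Activity 5@4, Activity 6@4: s1:7  s2:7  s3:7  s4:7  s5:7  s6:7  s7:7  s8:0 — peak 7.
Total mechanic-shifts = 49 over 8 shifts ⇒ peak ≥ ⌈49/8⌉ = 7, so 7 is optimal.

7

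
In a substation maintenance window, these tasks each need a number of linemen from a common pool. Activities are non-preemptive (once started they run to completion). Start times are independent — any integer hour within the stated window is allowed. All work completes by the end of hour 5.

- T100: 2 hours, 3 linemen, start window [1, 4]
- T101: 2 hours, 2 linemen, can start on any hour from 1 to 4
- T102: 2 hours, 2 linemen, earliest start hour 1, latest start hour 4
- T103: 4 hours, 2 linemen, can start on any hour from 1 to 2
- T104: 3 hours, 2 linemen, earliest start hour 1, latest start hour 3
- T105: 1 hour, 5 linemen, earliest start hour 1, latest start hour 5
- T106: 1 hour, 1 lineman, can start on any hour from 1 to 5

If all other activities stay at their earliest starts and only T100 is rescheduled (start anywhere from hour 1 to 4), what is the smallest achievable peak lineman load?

14

T100@1: h1:17  h2:11  h3:4  h4:2  h5:0 → peak 17
T100@2: h1:14  h2:11  h3:7  h4:2  h5:0 → peak 14
T100@3: h1:14  h2:8  h3:7  h4:5  h5:0 → peak 14
T100@4: h1:14  h2:8  h3:4  h4:5  h5:3 → peak 14
Best is T100@2, peak 14.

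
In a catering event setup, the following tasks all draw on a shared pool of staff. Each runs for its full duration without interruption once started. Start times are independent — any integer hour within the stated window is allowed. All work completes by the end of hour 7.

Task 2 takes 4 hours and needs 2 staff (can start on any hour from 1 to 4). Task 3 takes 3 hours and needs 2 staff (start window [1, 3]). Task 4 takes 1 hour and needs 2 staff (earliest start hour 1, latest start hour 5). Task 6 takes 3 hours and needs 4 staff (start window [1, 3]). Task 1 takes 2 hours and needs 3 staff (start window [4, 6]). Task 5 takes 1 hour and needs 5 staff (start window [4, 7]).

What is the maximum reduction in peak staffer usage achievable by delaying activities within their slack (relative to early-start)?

Early-start peak: h1:10  h2:8  h3:8  h4:10  h5:3  h6:0  h7:0 ⇒ 10.
Leveled (Task 2@4, Task 3@1, Task 4@1, Task 6@2, Task 1@5, Task 5@7): h1:4  h2:6  h3:6  h4:6  h5:5  h6:5  h7:7 ⇒ 7.
Reduction 10 − 7 = 3.

3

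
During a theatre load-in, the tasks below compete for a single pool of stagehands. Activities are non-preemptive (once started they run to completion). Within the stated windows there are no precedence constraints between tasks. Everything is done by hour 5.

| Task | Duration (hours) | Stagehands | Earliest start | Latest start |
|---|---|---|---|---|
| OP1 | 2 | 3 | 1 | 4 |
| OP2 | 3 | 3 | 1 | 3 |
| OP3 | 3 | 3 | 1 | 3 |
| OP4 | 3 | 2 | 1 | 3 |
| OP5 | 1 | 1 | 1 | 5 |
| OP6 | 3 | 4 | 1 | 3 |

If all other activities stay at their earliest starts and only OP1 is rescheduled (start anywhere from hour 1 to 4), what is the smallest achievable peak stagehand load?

OP1@1: h1:16  h2:15  h3:12  h4:0  h5:0 → peak 16
OP1@2: h1:13  h2:15  h3:15  h4:0  h5:0 → peak 15
OP1@3: h1:13  h2:12  h3:15  h4:3  h5:0 → peak 15
OP1@4: h1:13  h2:12  h3:12  h4:3  h5:3 → peak 13
Best is OP1@4, peak 13.

13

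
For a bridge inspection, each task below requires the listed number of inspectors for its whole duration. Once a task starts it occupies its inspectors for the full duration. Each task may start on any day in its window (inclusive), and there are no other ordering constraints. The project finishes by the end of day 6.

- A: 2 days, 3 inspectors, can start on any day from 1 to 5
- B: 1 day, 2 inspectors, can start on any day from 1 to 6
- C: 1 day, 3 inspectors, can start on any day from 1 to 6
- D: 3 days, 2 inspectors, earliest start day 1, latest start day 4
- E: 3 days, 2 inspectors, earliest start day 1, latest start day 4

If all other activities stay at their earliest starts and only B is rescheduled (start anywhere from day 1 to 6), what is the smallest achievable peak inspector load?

10

B@1: d1:12  d2:7  d3:4  d4:0  d5:0  d6:0 → peak 12
B@2: d1:10  d2:9  d3:4  d4:0  d5:0  d6:0 → peak 10
B@3: d1:10  d2:7  d3:6  d4:0  d5:0  d6:0 → peak 10
B@4: d1:10  d2:7  d3:4  d4:2  d5:0  d6:0 → peak 10
B@5: d1:10  d2:7  d3:4  d4:0  d5:2  d6:0 → peak 10
B@6: d1:10  d2:7  d3:4  d4:0  d5:0  d6:2 → peak 10
Best is B@2, peak 10.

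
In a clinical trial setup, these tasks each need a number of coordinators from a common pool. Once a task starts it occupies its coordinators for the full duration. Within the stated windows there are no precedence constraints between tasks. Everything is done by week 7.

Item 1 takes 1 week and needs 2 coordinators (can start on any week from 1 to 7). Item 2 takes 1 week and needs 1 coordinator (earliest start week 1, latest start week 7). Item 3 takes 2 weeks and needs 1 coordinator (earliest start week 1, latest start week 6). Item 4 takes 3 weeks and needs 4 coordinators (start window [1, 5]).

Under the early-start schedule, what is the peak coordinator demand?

8

Early-start schedule: Item 1@1, Item 2@1, Item 3@1, Item 4@1.
Load per week: week 1: 8, week 2: 5, week 3: 4, week 4: 0, week 5: 0, week 6: 0, week 7: 0.
Peak is 8.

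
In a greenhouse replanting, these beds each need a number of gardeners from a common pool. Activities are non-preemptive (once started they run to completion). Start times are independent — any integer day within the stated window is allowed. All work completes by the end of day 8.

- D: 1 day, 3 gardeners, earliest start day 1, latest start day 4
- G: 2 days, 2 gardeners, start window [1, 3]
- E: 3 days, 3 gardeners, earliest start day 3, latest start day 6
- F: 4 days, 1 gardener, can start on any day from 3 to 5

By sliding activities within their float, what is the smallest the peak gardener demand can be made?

4

Early-start (D@1, G@1, E@3, F@3) gives peak 5: d1:5  d2:2  d3:4  d4:4  d5:4  d6:1  d7:0  d8:0.
Shift G→2, E→4.
Schedule D@1, G@2, E@4, F@3: d1:3  d2:2  d3:3  d4:4  d5:4  d6:4  d7:0  d8:0 — peak 4.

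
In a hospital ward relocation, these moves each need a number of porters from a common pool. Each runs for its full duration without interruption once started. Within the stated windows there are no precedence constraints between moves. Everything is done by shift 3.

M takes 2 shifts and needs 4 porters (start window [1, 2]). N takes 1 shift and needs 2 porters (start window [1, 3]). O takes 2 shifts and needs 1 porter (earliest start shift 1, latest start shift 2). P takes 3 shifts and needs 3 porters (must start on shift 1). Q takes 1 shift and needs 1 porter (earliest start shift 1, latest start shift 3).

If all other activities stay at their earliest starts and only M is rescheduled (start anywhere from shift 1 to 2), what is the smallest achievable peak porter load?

8

M@1: s1:11  s2:8  s3:3 → peak 11
M@2: s1:7  s2:8  s3:7 → peak 8
Best is M@2, peak 8.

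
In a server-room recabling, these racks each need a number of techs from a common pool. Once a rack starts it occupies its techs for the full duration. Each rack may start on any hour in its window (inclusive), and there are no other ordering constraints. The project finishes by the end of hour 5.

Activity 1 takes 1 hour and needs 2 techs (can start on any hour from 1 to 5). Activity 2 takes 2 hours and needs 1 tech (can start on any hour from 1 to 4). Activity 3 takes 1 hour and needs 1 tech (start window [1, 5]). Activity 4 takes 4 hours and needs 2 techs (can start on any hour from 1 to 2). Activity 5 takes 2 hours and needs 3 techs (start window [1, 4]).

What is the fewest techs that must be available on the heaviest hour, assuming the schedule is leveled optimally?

5

Early-start (Activity 1@1, Activity 2@1, Activity 3@1, Activity 4@1, Activity 5@1) gives peak 9: h1:9  h2:6  h3:2  h4:2  h5:0.
Shift Activity 4→2, Activity 5→3.
Schedule Activity 1@1, Activity 2@1, Activity 3@1, Activity 4@2, Activity 5@3: h1:4  h2:3  h3:5  h4:5  h5:2 — peak 5.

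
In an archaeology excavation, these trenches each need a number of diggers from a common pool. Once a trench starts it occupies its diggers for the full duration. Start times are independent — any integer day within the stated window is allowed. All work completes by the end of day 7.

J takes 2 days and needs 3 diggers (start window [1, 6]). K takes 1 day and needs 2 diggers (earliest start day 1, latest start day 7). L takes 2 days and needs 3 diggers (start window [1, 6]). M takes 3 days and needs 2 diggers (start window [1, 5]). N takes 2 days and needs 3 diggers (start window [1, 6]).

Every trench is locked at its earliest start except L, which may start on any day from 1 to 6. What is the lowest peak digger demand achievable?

L@1: d1:13  d2:11  d3:2  d4:0  d5:0  d6:0  d7:0 → peak 13
L@2: d1:10  d2:11  d3:5  d4:0  d5:0  d6:0  d7:0 → peak 11
L@3: d1:10  d2:8  d3:5  d4:3  d5:0  d6:0  d7:0 → peak 10
L@4: d1:10  d2:8  d3:2  d4:3  d5:3  d6:0  d7:0 → peak 10
L@5: d1:10  d2:8  d3:2  d4:0  d5:3  d6:3  d7:0 → peak 10
L@6: d1:10  d2:8  d3:2  d4:0  d5:0  d6:3  d7:3 → peak 10
Best is L@3, peak 10.

10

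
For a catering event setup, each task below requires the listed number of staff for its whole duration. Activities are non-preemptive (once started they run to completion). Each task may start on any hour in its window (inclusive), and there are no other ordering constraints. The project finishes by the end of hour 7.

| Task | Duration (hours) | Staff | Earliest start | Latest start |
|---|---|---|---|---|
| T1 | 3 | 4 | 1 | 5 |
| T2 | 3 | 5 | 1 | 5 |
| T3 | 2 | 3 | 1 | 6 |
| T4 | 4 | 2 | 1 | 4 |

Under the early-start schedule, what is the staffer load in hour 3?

11

At early start, hour 3 has: T1, T2, T4.
Demand: 4 + 5 + 2 = 11.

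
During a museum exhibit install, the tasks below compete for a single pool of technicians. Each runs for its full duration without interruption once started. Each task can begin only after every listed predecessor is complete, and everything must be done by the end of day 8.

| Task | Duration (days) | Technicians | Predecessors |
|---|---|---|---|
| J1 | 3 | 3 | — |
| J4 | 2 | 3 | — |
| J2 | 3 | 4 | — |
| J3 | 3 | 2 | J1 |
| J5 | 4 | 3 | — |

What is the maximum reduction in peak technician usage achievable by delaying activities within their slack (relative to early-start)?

Early-start peak: d1:13  d2:13  d3:10  d4:5  d5:2  d6:2  d7:0  d8:0 ⇒ 13.
Leveled (J1@1, J4@4, J2@6, J3@5, J5@1): d1:6  d2:6  d3:6  d4:6  d5:5  d6:6  d7:6  d8:4 ⇒ 6.
Reduction 13 − 6 = 7.

7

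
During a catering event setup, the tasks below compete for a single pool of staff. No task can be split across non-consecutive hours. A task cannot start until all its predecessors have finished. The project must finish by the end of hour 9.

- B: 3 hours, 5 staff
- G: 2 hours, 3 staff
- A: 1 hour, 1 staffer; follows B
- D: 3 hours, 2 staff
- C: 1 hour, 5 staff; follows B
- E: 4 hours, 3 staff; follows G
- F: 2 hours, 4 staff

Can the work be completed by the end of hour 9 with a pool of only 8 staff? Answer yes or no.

Schedule B@1, G@1, A@4, D@3, C@4, E@5, F@6: h1:8  h2:8  h3:7  h4:8  h5:5  h6:7  h7:7  h8:3  h9:0 — peak 8 ≤ 8.

yes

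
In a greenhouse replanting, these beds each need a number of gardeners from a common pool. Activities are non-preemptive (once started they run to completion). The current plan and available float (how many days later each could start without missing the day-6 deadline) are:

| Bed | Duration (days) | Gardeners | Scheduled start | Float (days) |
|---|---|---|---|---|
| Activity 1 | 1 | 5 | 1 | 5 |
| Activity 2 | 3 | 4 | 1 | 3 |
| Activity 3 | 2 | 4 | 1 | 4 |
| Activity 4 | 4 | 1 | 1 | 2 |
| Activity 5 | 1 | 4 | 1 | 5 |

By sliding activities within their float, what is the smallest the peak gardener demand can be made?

Early-start (Activity 1@1, Activity 2@1, Activity 3@1, Activity 4@1, Activity 5@1) gives peak 18: d1:18  d2:9  d3:5  d4:1  d5:0  d6:0.
Shift Activity 2→2, Activity 3→5, Activity 5→5.
Schedule Activity 1@1, Activity 2@2, Activity 3@5, Activity 4@1, Activity 5@5: d1:6  d2:5  d3:5  d4:5  d5:8  d6:4 — peak 8.

8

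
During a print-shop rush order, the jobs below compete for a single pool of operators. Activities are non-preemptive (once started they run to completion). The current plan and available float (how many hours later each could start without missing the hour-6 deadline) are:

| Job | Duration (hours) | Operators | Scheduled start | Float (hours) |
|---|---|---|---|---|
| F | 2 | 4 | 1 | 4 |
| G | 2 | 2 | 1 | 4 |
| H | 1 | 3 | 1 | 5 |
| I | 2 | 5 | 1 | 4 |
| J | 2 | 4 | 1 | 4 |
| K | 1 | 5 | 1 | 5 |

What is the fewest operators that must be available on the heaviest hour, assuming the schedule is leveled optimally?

8

Early-start (F@1, G@1, H@1, I@1, J@1, K@1) gives peak 23: h1:23  h2:15  h3:0  h4:0  h5:0  h6:0.
Shift G→3, I→4, J→2, K→6.
Schedule F@1, G@3, H@1, I@4, J@2, K@6: h1:7  h2:8  h3:6  h4:7  h5:5  h6:5 — peak 8.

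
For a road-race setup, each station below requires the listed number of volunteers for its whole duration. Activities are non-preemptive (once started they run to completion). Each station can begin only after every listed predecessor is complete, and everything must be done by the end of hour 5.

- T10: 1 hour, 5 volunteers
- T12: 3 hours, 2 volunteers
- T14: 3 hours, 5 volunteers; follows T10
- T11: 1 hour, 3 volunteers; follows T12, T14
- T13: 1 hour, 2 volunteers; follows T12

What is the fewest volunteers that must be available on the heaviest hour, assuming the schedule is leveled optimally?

Schedule T10@1, T12@1, T14@2, T11@5, T13@4: h1:7  h2:7  h3:7  h4:7  h5:3 — peak 7.
Total volunteer-hours = 31 over 5 hours ⇒ peak ≥ ⌈31/5⌉ = 7, so 7 is optimal.

7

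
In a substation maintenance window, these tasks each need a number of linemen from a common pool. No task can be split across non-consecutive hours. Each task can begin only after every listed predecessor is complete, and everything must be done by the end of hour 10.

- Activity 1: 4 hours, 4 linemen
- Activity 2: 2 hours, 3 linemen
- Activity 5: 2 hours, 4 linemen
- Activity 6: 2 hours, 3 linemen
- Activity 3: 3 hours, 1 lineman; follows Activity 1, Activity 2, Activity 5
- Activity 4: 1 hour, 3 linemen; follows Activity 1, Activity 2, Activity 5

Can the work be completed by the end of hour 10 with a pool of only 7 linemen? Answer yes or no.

yes

Schedule Activity 1@1, Activity 2@1, Activity 5@5, Activity 6@3, Activity 3@7, Activity 4@7: h1:7  h2:7  h3:7  h4:7  h5:4  h6:4  h7:4  h8:1  h9:1  h10:0 — peak 7 ≤ 7.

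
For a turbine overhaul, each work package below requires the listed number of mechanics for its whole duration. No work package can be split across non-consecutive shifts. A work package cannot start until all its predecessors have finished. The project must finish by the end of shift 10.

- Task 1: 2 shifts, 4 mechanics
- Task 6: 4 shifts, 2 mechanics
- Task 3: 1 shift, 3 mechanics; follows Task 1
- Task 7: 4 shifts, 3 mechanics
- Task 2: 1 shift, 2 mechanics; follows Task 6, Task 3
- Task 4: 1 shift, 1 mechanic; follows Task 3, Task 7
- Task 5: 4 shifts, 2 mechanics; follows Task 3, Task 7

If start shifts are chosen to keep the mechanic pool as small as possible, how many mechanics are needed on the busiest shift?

Early-start (Task 1@1, Task 6@1, Task 3@3, Task 7@1, Task 2@5, Task 4@5, Task 5@5) gives peak 9: s1:9  s2:9  s3:8  s4:5  s5:5  s6:2  s7:2  s8:2  s9:0  s10:0.
Shift Task 3→5, Task 7→3, Task 2→6, Task 4→7, Task 5→7.
Schedule Task 1@1, Task 6@1, Task 3@5, Task 7@3, Task 2@6, Task 4@7, Task 5@7: s1:6  s2:6  s3:5  s4:5  s5:6  s6:5  s7:3  s8:2  s9:2  s10:2 — peak 6.

6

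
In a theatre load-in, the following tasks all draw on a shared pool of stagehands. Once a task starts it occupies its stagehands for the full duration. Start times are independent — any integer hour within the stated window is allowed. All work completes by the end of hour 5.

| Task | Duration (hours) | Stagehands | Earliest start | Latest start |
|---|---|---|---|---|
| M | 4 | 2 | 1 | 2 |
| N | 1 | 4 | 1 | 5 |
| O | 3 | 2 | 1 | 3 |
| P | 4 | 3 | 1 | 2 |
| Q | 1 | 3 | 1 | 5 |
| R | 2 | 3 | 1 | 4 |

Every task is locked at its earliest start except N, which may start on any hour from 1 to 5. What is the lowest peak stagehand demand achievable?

13

N@1: h1:17  h2:10  h3:7  h4:5  h5:0 → peak 17
N@2: h1:13  h2:14  h3:7  h4:5  h5:0 → peak 14
N@3: h1:13  h2:10  h3:11  h4:5  h5:0 → peak 13
N@4: h1:13  h2:10  h3:7  h4:9  h5:0 → peak 13
N@5: h1:13  h2:10  h3:7  h4:5  h5:4 → peak 13
Best is N@3, peak 13.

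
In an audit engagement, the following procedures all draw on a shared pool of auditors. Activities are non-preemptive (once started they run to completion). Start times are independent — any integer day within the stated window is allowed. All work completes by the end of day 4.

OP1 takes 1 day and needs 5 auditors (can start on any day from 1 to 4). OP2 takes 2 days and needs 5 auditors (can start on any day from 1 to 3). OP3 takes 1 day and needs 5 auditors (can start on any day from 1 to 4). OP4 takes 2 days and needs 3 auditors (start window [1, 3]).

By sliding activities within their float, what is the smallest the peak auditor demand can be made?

Early-start (OP1@1, OP2@1, OP3@1, OP4@1) gives peak 18: d1:18  d2:8  d3:0  d4:0.
Shift OP2→2, OP3→4.
Schedule OP1@1, OP2@2, OP3@4, OP4@1: d1:8  d2:8  d3:5  d4:5 — peak 8.

8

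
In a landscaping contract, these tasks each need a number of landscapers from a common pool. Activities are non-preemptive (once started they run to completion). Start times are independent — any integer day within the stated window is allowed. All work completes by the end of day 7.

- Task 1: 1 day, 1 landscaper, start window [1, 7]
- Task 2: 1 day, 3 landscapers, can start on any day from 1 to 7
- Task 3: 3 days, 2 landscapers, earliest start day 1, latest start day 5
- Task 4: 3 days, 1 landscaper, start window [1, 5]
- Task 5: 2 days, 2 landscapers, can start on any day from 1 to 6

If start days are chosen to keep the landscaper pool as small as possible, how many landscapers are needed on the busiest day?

Early-start (Task 1@1, Task 2@1, Task 3@1, Task 4@1, Task 5@1) gives peak 9: d1:9  d2:5  d3:3  d4:0  d5:0  d6:0  d7:0.
Shift Task 2→2, Task 3→3, Task 4→3, Task 5→6.
Schedule Task 1@1, Task 2@2, Task 3@3, Task 4@3, Task 5@6: d1:1  d2:3  d3:3  d4:3  d5:3  d6:2  d7:2 — peak 3.
Total landscaper-days = 17 over 7 days ⇒ peak ≥ ⌈17/7⌉ = 3, so 3 is optimal.

3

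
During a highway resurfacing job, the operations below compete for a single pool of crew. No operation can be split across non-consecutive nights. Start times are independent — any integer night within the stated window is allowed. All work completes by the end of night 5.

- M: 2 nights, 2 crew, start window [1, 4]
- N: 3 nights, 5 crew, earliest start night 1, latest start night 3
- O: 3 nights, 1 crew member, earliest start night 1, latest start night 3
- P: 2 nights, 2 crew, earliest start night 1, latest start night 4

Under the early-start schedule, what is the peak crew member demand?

Early-start schedule: M@1, N@1, O@1, P@1.
Load per night: night 1: 10, night 2: 10, night 3: 6, night 4: 0, night 5: 0.
Peak is 10.

10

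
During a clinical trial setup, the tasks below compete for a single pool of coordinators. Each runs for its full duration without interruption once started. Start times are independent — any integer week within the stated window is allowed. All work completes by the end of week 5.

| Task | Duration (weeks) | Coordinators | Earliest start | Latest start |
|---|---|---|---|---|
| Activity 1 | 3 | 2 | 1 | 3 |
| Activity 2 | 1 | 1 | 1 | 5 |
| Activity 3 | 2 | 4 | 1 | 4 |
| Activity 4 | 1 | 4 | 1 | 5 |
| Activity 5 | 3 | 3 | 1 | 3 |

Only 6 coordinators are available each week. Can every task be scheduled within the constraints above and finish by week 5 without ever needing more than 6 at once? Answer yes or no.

The minimum achievable peak is 7; 6 < 7, so no feasible schedule stays within the cap.

no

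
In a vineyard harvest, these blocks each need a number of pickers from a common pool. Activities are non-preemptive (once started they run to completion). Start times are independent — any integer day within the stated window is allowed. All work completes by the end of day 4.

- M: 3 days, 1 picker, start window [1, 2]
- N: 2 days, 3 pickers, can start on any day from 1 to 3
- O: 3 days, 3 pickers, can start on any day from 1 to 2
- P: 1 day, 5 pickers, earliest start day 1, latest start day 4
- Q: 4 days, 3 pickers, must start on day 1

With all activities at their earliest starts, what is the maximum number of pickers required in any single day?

15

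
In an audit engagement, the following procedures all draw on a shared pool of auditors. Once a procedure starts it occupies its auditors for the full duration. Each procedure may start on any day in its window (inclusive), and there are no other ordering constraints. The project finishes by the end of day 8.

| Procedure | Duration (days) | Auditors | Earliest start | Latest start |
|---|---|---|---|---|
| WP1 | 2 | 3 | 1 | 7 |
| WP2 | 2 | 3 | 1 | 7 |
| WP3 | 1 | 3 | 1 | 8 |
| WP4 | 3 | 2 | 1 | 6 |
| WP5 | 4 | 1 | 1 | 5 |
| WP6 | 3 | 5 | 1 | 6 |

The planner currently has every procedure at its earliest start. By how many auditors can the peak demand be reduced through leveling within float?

11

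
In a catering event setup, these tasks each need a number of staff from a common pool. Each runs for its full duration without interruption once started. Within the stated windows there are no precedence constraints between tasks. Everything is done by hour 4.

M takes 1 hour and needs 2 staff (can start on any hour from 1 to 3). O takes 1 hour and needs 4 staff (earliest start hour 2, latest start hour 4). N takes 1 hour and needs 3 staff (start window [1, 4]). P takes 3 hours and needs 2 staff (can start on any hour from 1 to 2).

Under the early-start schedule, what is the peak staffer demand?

7

Early-start schedule: M@1, O@2, N@1, P@1.
Load per hour: hour 1: 7, hour 2: 6, hour 3: 2, hour 4: 0.
Peak is 7.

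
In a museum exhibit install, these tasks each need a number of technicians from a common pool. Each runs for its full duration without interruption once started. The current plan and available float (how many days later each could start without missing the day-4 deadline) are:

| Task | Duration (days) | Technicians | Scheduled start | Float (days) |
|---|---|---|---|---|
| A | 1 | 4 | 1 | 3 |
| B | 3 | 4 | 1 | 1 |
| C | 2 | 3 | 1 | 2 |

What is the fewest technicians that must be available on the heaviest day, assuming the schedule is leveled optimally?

Early-start (A@1, B@1, C@1) gives peak 11: d1:11  d2:7  d3:4  d4:0.
Shift B→2.
Schedule A@1, B@2, C@1: d1:7  d2:7  d3:4  d4:4 — peak 7.
No arrangement of the 24 feasible schedules does better.

7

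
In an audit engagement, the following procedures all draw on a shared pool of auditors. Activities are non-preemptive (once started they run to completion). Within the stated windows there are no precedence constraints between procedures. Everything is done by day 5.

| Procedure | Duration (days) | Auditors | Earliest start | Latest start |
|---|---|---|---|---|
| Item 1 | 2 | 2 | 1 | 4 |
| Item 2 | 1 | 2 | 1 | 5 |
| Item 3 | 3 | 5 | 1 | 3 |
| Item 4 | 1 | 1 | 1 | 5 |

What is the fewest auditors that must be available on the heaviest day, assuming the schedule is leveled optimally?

Early-start (Item 1@1, Item 2@1, Item 3@1, Item 4@1) gives peak 10: d1:10  d2:7  d3:5  d4:0  d5:0.
Shift Item 3→3.
Schedule Item 1@1, Item 2@1, Item 3@3, Item 4@1: d1:5  d2:2  d3:5  d4:5  d5:5 — peak 5.
Total auditor-days = 22 over 5 days ⇒ peak ≥ ⌈22/5⌉ = 5, so 5 is optimal.

5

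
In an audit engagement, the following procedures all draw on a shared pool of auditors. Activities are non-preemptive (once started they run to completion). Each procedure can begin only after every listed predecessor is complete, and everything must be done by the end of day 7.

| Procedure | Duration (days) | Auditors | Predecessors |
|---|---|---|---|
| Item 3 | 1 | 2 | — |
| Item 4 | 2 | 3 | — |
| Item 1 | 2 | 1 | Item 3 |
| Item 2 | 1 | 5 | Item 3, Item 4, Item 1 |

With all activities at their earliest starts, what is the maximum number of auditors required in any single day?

5

Early-start schedule: Item 3@1, Item 4@1, Item 1@2, Item 2@4.
Load per day: day 1: 5, day 2: 4, day 3: 1, day 4: 5, day 5: 0, day 6: 0, day 7: 0.
Peak is 5.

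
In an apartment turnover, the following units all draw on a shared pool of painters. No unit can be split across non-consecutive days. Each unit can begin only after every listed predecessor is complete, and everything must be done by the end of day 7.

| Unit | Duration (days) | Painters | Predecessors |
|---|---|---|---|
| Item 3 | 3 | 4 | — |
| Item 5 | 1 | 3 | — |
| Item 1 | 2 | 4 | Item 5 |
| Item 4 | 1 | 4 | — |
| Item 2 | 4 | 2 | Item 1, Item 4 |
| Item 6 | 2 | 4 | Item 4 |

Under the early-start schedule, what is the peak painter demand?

12

Early-start schedule: Item 3@1, Item 5@1, Item 1@2, Item 4@1, Item 2@4, Item 6@2.
Load per day: day 1: 11, day 2: 12, day 3: 12, day 4: 2, day 5: 2, day 6: 2, day 7: 2.
Peak is 12.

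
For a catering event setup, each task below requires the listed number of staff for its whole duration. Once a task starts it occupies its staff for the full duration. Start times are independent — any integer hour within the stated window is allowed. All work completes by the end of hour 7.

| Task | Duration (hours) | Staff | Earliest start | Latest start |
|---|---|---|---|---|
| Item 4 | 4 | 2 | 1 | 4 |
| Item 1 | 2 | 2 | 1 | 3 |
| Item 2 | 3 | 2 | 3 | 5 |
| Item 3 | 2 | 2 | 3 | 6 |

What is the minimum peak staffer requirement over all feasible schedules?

4

Early-start (Item 4@1, Item 1@1, Item 2@3, Item 3@3) gives peak 6: h1:4  h2:4  h3:6  h4:6  h5:2  h6:0  h7:0.
Shift Item 3→5.
Schedule Item 4@1, Item 1@1, Item 2@3, Item 3@5: h1:4  h2:4  h3:4  h4:4  h5:4  h6:2  h7:0 — peak 4.
Total staffer-hours = 22 over 7 hours ⇒ peak ≥ ⌈22/7⌉ = 4, so 4 is optimal.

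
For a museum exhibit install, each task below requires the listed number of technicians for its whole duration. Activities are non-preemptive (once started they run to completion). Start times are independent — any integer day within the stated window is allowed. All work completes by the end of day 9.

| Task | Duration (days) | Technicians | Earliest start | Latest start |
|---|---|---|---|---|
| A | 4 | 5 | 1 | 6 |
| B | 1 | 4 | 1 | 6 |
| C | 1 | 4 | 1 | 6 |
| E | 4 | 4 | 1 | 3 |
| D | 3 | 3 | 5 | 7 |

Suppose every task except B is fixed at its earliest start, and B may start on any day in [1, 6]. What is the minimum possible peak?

13

B@1: d1:17  d2:9  d3:9  d4:9  d5:3  d6:3  d7:3  d8:0  d9:0 → peak 17
B@2: d1:13  d2:13  d3:9  d4:9  d5:3  d6:3  d7:3  d8:0  d9:0 → peak 13
B@3: d1:13  d2:9  d3:13  d4:9  d5:3  d6:3  d7:3  d8:0  d9:0 → peak 13
B@4: d1:13  d2:9  d3:9  d4:13  d5:3  d6:3  d7:3  d8:0  d9:0 → peak 13
B@5: d1:13  d2:9  d3:9  d4:9  d5:7  d6:3  d7:3  d8:0  d9:0 → peak 13
B@6: d1:13  d2:9  d3:9  d4:9  d5:3  d6:7  d7:3  d8:0  d9:0 → peak 13
Best is B@2, peak 13.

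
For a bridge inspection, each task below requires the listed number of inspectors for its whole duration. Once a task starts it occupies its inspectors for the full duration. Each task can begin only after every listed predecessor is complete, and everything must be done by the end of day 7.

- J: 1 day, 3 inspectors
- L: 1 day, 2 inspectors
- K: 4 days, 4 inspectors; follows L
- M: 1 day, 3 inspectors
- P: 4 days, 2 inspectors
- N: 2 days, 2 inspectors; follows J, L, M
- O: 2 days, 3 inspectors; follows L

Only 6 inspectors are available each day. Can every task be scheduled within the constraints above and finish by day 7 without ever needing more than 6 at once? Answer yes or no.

The minimum achievable peak is 7; 6 < 7, so no feasible schedule stays within the cap.

no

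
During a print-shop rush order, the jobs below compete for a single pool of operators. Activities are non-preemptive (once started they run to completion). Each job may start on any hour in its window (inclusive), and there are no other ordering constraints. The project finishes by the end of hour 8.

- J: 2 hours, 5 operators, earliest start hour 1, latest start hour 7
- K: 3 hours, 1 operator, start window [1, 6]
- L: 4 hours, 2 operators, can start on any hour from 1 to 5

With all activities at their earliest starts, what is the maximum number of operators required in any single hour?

8

Early-start schedule: J@1, K@1, L@1.
Load per hour: hour 1: 8, hour 2: 8, hour 3: 3, hour 4: 2, hour 5: 0, hour 6: 0, hour 7: 0, hour 8: 0.
Peak is 8.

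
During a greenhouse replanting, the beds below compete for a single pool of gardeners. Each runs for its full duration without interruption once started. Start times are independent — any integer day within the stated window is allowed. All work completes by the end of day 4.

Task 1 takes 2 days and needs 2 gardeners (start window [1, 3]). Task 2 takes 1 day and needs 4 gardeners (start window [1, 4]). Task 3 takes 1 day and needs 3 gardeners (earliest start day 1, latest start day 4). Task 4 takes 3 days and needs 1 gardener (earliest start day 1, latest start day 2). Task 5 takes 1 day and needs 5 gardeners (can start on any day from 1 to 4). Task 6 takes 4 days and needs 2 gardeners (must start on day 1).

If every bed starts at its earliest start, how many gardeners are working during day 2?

5

At early start, day 2 has: Task 1, Task 4, Task 6.
Demand: 2 + 1 + 2 = 5.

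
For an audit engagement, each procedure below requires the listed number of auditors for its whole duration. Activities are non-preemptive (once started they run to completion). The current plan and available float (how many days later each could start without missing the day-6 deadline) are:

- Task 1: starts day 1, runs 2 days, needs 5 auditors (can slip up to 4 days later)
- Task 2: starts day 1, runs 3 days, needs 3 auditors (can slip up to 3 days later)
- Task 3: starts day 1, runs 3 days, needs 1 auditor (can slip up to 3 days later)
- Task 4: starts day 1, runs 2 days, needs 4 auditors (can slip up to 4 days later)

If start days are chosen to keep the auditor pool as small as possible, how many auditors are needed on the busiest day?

Early-start (Task 1@1, Task 2@1, Task 3@1, Task 4@1) gives peak 13: d1:13  d2:13  d3:4  d4:0  d5:0  d6:0.
Shift Task 2→3, Task 4→4.
Schedule Task 1@1, Task 2@3, Task 3@1, Task 4@4: d1:6  d2:6  d3:4  d4:7  d5:7  d6:0 — peak 7.

7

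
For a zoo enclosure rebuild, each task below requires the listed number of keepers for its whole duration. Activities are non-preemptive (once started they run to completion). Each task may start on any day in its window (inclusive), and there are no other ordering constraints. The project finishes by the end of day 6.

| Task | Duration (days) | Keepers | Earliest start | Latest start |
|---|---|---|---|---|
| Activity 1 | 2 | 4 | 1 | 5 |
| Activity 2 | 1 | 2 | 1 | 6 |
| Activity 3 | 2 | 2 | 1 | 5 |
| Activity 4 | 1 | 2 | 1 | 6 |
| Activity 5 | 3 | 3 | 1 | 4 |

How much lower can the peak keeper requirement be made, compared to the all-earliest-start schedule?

8

Early-start peak: d1:13  d2:9  d3:3  d4:0  d5:0  d6:0 ⇒ 13.
Leveled (Activity 1@1, Activity 2@3, Activity 3@3, Activity 4@5, Activity 5@4): d1:4  d2:4  d3:4  d4:5  d5:5  d6:3 ⇒ 5.
Reduction 13 − 5 = 8.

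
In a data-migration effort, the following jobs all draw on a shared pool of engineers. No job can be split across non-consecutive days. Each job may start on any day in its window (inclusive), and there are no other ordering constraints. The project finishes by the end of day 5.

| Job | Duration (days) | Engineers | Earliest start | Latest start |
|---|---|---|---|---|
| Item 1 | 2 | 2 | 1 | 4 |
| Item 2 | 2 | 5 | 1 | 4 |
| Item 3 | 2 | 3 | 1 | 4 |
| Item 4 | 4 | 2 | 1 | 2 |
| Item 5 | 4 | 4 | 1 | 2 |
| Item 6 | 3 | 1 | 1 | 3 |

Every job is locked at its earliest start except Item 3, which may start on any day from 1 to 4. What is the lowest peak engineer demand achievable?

Item 3@1: d1:17  d2:17  d3:7  d4:6  d5:0 → peak 17
Item 3@2: d1:14  d2:17  d3:10  d4:6  d5:0 → peak 17
Item 3@3: d1:14  d2:14  d3:10  d4:9  d5:0 → peak 14
Item 3@4: d1:14  d2:14  d3:7  d4:9  d5:3 → peak 14
Best is Item 3@3, peak 14.

14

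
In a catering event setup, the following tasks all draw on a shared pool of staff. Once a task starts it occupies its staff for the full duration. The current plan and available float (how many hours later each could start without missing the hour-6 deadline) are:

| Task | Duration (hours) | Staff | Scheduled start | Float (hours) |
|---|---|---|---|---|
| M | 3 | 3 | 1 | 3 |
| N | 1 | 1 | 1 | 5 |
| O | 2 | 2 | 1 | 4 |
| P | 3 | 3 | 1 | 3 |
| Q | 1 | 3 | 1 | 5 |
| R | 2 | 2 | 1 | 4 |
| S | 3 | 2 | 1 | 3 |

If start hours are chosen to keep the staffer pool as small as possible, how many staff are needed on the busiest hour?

Early-start (M@1, N@1, O@1, P@1, Q@1, R@1, S@1) gives peak 16: h1:16  h2:12  h3:8  h4:0  h5:0  h6:0.
Shift N→4, O→5, Q→4, R→5, S→4.
Schedule M@1, N@4, O@5, P@1, Q@4, R@5, S@4: h1:6  h2:6  h3:6  h4:6  h5:6  h6:6 — peak 6.
Total staffer-hours = 36 over 6 hours ⇒ peak ≥ ⌈36/6⌉ = 6, so 6 is optimal.

6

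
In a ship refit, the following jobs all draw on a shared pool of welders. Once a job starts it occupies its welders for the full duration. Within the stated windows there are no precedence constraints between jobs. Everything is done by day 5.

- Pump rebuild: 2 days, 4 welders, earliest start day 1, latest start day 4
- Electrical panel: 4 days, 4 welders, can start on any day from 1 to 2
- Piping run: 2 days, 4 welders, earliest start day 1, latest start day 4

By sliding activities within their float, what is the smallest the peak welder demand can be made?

Early-start (Pump rebuild@1, Electrical panel@1, Piping run@1) gives peak 12: d1:12  d2:12  d3:4  d4:4  d5:0.
Shift Piping run→3.
Schedule Pump rebuild@1, Electrical panel@1, Piping run@3: d1:8  d2:8  d3:8  d4:8  d5:0 — peak 8.

8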